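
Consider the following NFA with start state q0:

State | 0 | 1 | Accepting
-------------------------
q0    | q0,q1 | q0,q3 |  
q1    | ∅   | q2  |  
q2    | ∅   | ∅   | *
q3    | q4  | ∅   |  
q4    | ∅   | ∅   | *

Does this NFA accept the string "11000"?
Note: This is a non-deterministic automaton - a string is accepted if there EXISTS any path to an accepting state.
Track the set of states the NFA could be in: start {q0}
Read '1': {q0} → {q0, q3}
Read '1': {q0, q3} → {q0, q3}
Read '0': {q0, q3} → {q0, q1, q4}
Read '0': {q0, q1, q4} → {q0, q1}
Read '0': {q0, q1} → {q0, q1}
Final set {q0, q1} contains no accepting state → rejected.

Final answer: No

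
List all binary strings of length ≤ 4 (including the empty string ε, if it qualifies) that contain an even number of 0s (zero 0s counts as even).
Checking every binary string of length 0 to 4:
  Length 0: accepted: ε | rejected: (none)
  Length 1: accepted: 1 | rejected: 0
  Length 2: accepted: 00, 11 | rejected: 01, 10
  Length 3: accepted: 001, 010, 100, 111 | rejected: 000, 011, 101, 110
  Length 4: accepted: 0000, 0011, 0101, 0110, 1001, 1010, 1100, 1111 | rejected: 0001, 0010, 0100, 0111, 1000, 1011, 1101, 1110
Total: 16 string(s).

Final answer: ε, 1, 00, 11, 001, 010, 100, 111, 0000, 0011, 0101, 0110, 1001, 1010, 1100, 1111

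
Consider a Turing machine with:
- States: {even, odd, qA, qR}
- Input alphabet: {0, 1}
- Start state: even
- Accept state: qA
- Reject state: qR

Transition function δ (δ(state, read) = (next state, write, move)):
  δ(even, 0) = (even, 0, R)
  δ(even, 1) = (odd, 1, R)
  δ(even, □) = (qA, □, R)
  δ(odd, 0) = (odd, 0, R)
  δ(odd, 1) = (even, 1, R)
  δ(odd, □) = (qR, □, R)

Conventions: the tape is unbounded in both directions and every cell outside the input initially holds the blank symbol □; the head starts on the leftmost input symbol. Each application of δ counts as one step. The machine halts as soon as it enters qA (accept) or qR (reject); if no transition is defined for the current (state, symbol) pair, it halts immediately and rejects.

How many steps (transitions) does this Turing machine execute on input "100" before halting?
Step 0: [even]100 (head at position 0)
Step 1: δ(even, 1) = (odd, 1, R)  ⊢  1[odd]00 (head at position 1)
Step 2: δ(odd, 0) = (odd, 0, R)  ⊢  10[odd]0 (head at position 2)
Step 3: δ(odd, 0) = (odd, 0, R)  ⊢  100[odd]□ (head at position 3)
Step 4: δ(odd, □) = (qR, □, R)  ⊢  100□[qR]□ (head at position 4)
The machine is in qR, so it halts and rejects.
Number of transitions executed: 4.

Final answer: 4 steps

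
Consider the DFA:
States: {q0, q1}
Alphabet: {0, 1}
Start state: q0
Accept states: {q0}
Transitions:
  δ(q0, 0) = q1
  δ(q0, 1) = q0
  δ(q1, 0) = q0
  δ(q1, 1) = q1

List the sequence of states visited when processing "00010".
Starting at q0
Read '0': q0 -> q1
Read '0': q1 -> q0
Read '0': q0 -> q1
Read '1': q1 -> q1
Read '0': q1 -> q0

Final answer: q0 -> q1 -> q0 -> q1 -> q1 -> q0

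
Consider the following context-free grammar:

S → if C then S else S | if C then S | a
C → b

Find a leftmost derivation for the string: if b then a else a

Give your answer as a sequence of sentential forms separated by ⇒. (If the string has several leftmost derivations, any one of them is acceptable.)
Start with S.
Step 1: the leftmost non-terminal is S; apply S → if C then S else S:  if C then S else S
Step 2: the leftmost non-terminal is C; apply C → b:  if b then S else S
Step 3: the leftmost non-terminal is S; apply S → a:  if b then a else S
Step 4: the leftmost non-terminal is S; apply S → a:  if b then a else a

Final answer: S ⇒ if C then S else S ⇒ if b then S else S ⇒ if b then a else S ⇒ if b then a else a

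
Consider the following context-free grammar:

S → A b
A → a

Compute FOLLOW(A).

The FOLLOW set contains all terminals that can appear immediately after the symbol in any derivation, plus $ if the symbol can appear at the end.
A occurs only in S → A b, where it is immediately followed by the terminal b. So FOLLOW(A) = {b}.

Final answer: {b}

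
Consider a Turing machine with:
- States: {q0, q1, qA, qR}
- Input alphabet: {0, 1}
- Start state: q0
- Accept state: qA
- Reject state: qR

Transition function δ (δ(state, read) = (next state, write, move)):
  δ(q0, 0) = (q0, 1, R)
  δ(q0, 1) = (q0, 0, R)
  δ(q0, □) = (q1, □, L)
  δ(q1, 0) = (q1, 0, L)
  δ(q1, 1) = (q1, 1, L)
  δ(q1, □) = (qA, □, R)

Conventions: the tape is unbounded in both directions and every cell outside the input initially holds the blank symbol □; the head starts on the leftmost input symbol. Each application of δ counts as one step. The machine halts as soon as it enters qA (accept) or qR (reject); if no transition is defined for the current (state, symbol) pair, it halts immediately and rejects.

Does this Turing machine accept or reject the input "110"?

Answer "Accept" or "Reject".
Step 0: [q0]110 (head at position 0)
Step 1: δ(q0, 1) = (q0, 0, R)  ⊢  0[q0]10 (head at position 1)
Step 2: δ(q0, 1) = (q0, 0, R)  ⊢  00[q0]0 (head at position 2)
Step 3: δ(q0, 0) = (q0, 1, R)  ⊢  001[q0]□ (head at position 3)
Step 4: δ(q0, □) = (q1, □, L)  ⊢  00[q1]1□ (head at position 2)
Step 5: δ(q1, 1) = (q1, 1, L)  ⊢  0[q1]01□ (head at position 1)
Step 6: δ(q1, 0) = (q1, 0, L)  ⊢  [q1]001□ (head at position 0)
Step 7: δ(q1, 0) = (q1, 0, L)  ⊢  [q1]□001□ (head at position -1)
Step 8: δ(q1, □) = (qA, □, R)  ⊢  □[qA]001□ (head at position 0)
The machine is in qA, so it halts and accepts.

Final answer: Accept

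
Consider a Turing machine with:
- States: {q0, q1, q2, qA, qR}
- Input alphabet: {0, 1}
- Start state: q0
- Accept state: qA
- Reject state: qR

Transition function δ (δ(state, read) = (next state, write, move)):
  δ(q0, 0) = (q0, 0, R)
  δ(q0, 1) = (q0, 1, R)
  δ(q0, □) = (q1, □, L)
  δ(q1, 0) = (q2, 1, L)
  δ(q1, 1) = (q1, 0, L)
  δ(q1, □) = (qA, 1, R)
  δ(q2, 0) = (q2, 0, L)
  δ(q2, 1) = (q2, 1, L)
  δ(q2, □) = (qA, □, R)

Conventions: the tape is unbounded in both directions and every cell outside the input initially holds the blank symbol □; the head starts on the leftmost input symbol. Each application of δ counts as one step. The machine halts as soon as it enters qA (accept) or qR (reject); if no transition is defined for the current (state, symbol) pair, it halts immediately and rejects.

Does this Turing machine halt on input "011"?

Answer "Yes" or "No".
Step 0: [q0]011 (head at position 0)
Step 1: δ(q0, 0) = (q0, 0, R)  ⊢  0[q0]11 (head at position 1)
Step 2: δ(q0, 1) = (q0, 1, R)  ⊢  01[q0]1 (head at position 2)
Step 3: δ(q0, 1) = (q0, 1, R)  ⊢  011[q0]□ (head at position 3)
Step 4: δ(q0, □) = (q1, □, L)  ⊢  01[q1]1□ (head at position 2)
Step 5: δ(q1, 1) = (q1, 0, L)  ⊢  0[q1]10□ (head at position 1)
Step 6: δ(q1, 1) = (q1, 0, L)  ⊢  [q1]000□ (head at position 0)
Step 7: δ(q1, 0) = (q2, 1, L)  ⊢  [q2]□100□ (head at position -1)
Step 8: δ(q2, □) = (qA, □, R)  ⊢  □[qA]100□ (head at position 0)
The machine is in qA, so it halts and accepts.
It halts after 8 steps.

Final answer: Yes - halts after 8 steps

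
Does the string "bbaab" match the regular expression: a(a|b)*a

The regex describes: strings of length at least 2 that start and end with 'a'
No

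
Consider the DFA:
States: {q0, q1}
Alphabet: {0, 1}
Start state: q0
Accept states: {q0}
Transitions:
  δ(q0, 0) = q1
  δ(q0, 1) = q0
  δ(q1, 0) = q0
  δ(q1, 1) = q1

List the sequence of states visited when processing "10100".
Starting at q0
Read '1': q0 -> q0
Read '0': q0 -> q1
Read '1': q1 -> q1
Read '0': q1 -> q0
Read '0': q0 -> q1

Final answer: q0 -> q0 -> q1 -> q1 -> q0 -> q1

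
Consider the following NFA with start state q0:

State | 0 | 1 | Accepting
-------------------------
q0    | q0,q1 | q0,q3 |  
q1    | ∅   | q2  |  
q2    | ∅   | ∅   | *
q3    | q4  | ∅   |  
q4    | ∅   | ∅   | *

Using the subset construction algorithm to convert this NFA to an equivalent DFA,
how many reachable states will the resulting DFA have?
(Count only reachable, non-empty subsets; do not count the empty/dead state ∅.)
Start subset: {q0}
{q0}: on 0 → {q0, q1}, on 1 → {q0, q3}
{q0, q1}: on 0 → {q0, q1}, on 1 → {q0, q2, q3}
{q0, q3}: on 0 → {q0, q1, q4}, on 1 → {q0, q3}
{q0, q2, q3}: on 0 → {q0, q1, q4}, on 1 → {q0, q3}
{q0, q1, q4}: on 0 → {q0, q1}, on 1 → {q0, q2, q3}
Reachable non-empty subsets: {q0}, {q0, q1}, {q0, q3}, {q0, q2, q3}, {q0, q1, q4} — 5 in total.

Final answer: 5 states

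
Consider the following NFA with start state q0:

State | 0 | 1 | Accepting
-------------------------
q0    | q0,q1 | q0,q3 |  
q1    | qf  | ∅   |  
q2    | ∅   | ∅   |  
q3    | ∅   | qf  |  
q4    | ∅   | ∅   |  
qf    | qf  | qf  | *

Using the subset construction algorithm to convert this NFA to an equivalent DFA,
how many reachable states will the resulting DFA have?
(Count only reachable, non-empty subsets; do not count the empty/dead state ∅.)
Start subset: {q0}
{q0}: on 0 → {q0, q1}, on 1 → {q0, q3}
{q0, q1}: on 0 → {q0, q1, qf}, on 1 → {q0, q3}
{q0, q3}: on 0 → {q0, q1}, on 1 → {q0, q3, qf}
{q0, q1, qf}: on 0 → {q0, q1, qf}, on 1 → {q0, q3, qf}
{q0, q3, qf}: on 0 → {q0, q1, qf}, on 1 → {q0, q3, qf}
Reachable non-empty subsets: {q0}, {q0, q1}, {q0, q3}, {q0, q1, qf}, {q0, q3, qf} — 5 in total.

Final answer: 5 states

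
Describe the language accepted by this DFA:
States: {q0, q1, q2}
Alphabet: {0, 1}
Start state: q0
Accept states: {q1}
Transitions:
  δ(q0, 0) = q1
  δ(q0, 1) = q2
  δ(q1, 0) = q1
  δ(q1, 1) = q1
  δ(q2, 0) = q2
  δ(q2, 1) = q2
Analyzing the DFA structure:
Start state: q0
Accept states: {q1}
Interpreting what each state remembers (checking against the transitions):
  q0: nothing has been read yet
  q1: the first symbol was 0
  q2: the first symbol was 1 (trap state)
  δ(q0, 0): in q0 (nothing has been read yet), after reading 0 we have: the first symbol was 0 → q1
  δ(q0, 1): in q0 (nothing has been read yet), after reading 1 we have: the first symbol was 1 (trap state) → q2
  δ(q1, 0): in q1 (the first symbol was 0), after reading 0 we have: the first symbol was 0 → q1
  δ(q1, 1): in q1 (the first symbol was 0), after reading 1 we have: the first symbol was 0 → q1
  δ(q2, 0): in q2 (the first symbol was 1 (trap state)), after reading 0 we have: the first symbol was 1 (trap state) → q2
  δ(q2, 1): in q2 (the first symbol was 1 (trap state)), after reading 1 we have: the first symbol was 1 (trap state) → q2
A string is accepted iff it ends in {q1}, i.e. the first symbol was 0.
Language: All binary strings starting with 0

Final answer: All binary strings starting with 0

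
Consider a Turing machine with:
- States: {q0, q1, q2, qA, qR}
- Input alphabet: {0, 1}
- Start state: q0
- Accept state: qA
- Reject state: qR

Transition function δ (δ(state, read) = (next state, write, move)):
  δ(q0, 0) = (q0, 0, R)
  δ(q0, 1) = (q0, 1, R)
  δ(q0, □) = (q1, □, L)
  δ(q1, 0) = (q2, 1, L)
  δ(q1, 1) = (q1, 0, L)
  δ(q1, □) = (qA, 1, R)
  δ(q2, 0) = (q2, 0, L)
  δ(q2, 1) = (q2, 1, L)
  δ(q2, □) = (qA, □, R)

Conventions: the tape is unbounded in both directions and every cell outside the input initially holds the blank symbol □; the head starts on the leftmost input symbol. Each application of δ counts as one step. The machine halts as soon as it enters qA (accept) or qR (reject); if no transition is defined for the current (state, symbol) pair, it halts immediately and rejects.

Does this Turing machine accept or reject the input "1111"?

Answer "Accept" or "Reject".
Step 0: [q0]1111 (head at position 0)
Step 1: δ(q0, 1) = (q0, 1, R)  ⊢  1[q0]111 (head at position 1)
Step 2: δ(q0, 1) = (q0, 1, R)  ⊢  11[q0]11 (head at position 2)
Step 3: δ(q0, 1) = (q0, 1, R)  ⊢  111[q0]1 (head at position 3)
Step 4: δ(q0, 1) = (q0, 1, R)  ⊢  1111[q0]□ (head at position 4)
Step 5: δ(q0, □) = (q1, □, L)  ⊢  111[q1]1□ (head at position 3)
Step 6: δ(q1, 1) = (q1, 0, L)  ⊢  11[q1]10□ (head at position 2)
Step 7: δ(q1, 1) = (q1, 0, L)  ⊢  1[q1]100□ (head at position 1)
Step 8: δ(q1, 1) = (q1, 0, L)  ⊢  [q1]1000□ (head at position 0)
Step 9: δ(q1, 1) = (q1, 0, L)  ⊢  [q1]□0000□ (head at position -1)
Step 10: δ(q1, □) = (qA, 1, R)  ⊢  1[qA]0000□ (head at position 0)
The machine is in qA, so it halts and accepts.

Final answer: Accept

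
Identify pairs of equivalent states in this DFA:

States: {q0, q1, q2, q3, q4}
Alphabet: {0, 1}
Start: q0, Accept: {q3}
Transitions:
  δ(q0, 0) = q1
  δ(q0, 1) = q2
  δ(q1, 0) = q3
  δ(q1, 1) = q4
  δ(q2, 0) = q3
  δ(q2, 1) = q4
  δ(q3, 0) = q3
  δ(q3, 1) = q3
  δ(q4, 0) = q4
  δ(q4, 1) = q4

Using the table-filling algorithm:
Round 0 – mark pairs where exactly one state is accepting: (q0,q3), (q1,q3), (q2,q3), (q3,q4)
Round 1 – newly marked: (q0,q1) [on 0: q1 vs q3, already marked]; (q0,q2) [on 0: q1 vs q3, already marked]; (q1,q4) [on 0: q3 vs q4, already marked]; (q2,q4) [on 0: q3 vs q4, already marked]
Round 2 – newly marked: (q0,q4) [on 0: q1 vs q4, already marked]
No further pairs can be marked.
(q1, q2) unmarked: δ(q1,0)=q3, δ(q2,0)=q3; δ(q1,1)=q4, δ(q2,1)=q4 → equivalent
Equivalent pairs: (q1, q2)

Final answer: Equivalent pairs: (q1, q2)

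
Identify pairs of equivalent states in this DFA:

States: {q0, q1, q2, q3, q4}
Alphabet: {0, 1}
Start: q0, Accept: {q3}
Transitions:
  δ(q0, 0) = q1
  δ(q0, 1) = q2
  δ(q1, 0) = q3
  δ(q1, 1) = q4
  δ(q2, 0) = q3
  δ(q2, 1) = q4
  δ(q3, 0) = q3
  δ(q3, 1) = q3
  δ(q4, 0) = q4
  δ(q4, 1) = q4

Using the table-filling algorithm:
Round 0 – mark pairs where exactly one state is accepting: (q0,q3), (q1,q3), (q2,q3), (q3,q4)
Round 1 – newly marked: (q0,q1) [on 0: q1 vs q3, already marked]; (q0,q2) [on 0: q1 vs q3, already marked]; (q1,q4) [on 0: q3 vs q4, already marked]; (q2,q4) [on 0: q3 vs q4, already marked]
Round 2 – newly marked: (q0,q4) [on 0: q1 vs q4, already marked]
No further pairs can be marked.
(q1, q2) unmarked: δ(q1,0)=q3, δ(q2,0)=q3; δ(q1,1)=q4, δ(q2,1)=q4 → equivalent
Equivalent pairs: (q1, q2)

Final answer: Equivalent pairs: (q1, q2)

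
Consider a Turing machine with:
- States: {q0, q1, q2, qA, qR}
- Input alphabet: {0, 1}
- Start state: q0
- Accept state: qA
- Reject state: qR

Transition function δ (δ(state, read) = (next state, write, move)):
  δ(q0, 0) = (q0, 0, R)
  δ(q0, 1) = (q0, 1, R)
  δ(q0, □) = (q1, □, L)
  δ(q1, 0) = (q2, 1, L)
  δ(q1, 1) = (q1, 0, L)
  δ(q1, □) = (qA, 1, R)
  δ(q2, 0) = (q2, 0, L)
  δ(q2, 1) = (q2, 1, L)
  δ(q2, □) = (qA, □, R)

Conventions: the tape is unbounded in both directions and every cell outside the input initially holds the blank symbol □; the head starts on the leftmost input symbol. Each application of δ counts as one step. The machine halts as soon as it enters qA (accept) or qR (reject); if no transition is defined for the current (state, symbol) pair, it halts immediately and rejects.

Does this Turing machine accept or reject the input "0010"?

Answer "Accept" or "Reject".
Step 0: [q0]0010 (head at position 0)
Step 1: δ(q0, 0) = (q0, 0, R)  ⊢  0[q0]010 (head at position 1)
Step 2: δ(q0, 0) = (q0, 0, R)  ⊢  00[q0]10 (head at position 2)
Step 3: δ(q0, 1) = (q0, 1, R)  ⊢  001[q0]0 (head at position 3)
Step 4: δ(q0, 0) = (q0, 0, R)  ⊢  0010[q0]□ (head at position 4)
Step 5: δ(q0, □) = (q1, □, L)  ⊢  001[q1]0□ (head at position 3)
Step 6: δ(q1, 0) = (q2, 1, L)  ⊢  00[q2]11□ (head at position 2)
Step 7: δ(q2, 1) = (q2, 1, L)  ⊢  0[q2]011□ (head at position 1)
Step 8: δ(q2, 0) = (q2, 0, L)  ⊢  [q2]0011□ (head at position 0)
Step 9: δ(q2, 0) = (q2, 0, L)  ⊢  [q2]□0011□ (head at position -1)
Step 10: δ(q2, □) = (qA, □, R)  ⊢  □[qA]0011□ (head at position 0)
The machine is in qA, so it halts and accepts.

Final answer: Accept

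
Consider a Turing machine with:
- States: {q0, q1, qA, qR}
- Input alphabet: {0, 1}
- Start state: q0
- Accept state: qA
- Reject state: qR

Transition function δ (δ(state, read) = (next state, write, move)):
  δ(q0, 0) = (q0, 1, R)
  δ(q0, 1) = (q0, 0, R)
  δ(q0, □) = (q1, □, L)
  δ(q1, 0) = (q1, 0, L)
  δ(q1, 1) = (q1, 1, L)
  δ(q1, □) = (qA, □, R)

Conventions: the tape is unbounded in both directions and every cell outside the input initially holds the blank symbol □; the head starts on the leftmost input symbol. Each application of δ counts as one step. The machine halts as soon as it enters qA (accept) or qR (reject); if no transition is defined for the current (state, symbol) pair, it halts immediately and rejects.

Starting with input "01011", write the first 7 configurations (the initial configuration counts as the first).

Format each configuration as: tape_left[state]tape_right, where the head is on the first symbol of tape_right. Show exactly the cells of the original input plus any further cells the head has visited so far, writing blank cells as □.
Step 0: [q0]01011 (head at position 0)
Step 1: δ(q0, 0) = (q0, 1, R)  ⊢  1[q0]1011 (head at position 1)
Step 2: δ(q0, 1) = (q0, 0, R)  ⊢  10[q0]011 (head at position 2)
Step 3: δ(q0, 0) = (q0, 1, R)  ⊢  101[q0]11 (head at position 3)
Step 4: δ(q0, 1) = (q0, 0, R)  ⊢  1010[q0]1 (head at position 4)
Step 5: δ(q0, 1) = (q0, 0, R)  ⊢  10100[q0]□ (head at position 5)
Step 6: δ(q0, □) = (q1, □, L)  ⊢  1010[q1]0□ (head at position 4)

Final answer: [q0]01011 ⊢ 1[q0]1011 ⊢ 10[q0]011 ⊢ 101[q0]11 ⊢ 1010[q0]1 ⊢ 10100[q0]□ ⊢ 1010[q1]0□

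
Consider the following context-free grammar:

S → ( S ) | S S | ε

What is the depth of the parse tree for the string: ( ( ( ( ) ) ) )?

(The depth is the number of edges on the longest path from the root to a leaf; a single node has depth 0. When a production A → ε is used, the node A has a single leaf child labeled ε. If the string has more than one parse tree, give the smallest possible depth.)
The string is 4 nested pairs. The shallowest parse tree applies S → ( S ) 4 times (one node per nested pair, each a child of the previous) and then S → ε in the middle.
S nodes at depths 0..4, ε leaf at depth 5; parentheses leaves are at depths 1..4.
(Using S → S S with an S → ε child anywhere only adds levels, so it cannot give a shallower tree.)
Depth = 5.

Final answer: 5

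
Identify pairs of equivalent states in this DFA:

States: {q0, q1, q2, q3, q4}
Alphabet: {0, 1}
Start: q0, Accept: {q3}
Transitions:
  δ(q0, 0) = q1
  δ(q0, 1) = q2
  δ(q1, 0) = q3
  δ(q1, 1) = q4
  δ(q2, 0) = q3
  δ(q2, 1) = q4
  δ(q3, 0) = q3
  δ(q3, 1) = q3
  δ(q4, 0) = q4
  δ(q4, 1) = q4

Using the table-filling algorithm:
Round 0 – mark pairs where exactly one state is accepting: (q0,q3), (q1,q3), (q2,q3), (q3,q4)
Round 1 – newly marked: (q0,q1) [on 0: q1 vs q3, already marked]; (q0,q2) [on 0: q1 vs q3, already marked]; (q1,q4) [on 0: q3 vs q4, already marked]; (q2,q4) [on 0: q3 vs q4, already marked]
Round 2 – newly marked: (q0,q4) [on 0: q1 vs q4, already marked]
No further pairs can be marked.
(q1, q2) unmarked: δ(q1,0)=q3, δ(q2,0)=q3; δ(q1,1)=q4, δ(q2,1)=q4 → equivalent
Equivalent pairs: (q1, q2)

Final answer: Equivalent pairs: (q1, q2)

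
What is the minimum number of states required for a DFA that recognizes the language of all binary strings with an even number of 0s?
Language: binary strings with an even number of 0s
Lower bound (Myhill–Nerode): the prefixes ε, 0 are pairwise distinguishable:
  ε vs 0: suffix ε distinguishes them (ε has zero 0s (accepted), 0 has one 0 (rejected))
So any DFA needs at least 2 states.
Upper bound: a DFA with 2 states exists (one state per class above).
Minimum states: 2

Final answer: 2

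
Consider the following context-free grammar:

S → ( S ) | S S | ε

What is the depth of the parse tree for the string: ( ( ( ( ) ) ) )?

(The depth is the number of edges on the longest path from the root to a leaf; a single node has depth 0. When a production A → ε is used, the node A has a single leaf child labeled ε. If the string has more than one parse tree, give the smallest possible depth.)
The string is 4 nested pairs. The shallowest parse tree applies S → ( S ) 4 times (one node per nested pair, each a child of the previous) and then S → ε in the middle.
S nodes at depths 0..4, ε leaf at depth 5; parentheses leaves are at depths 1..4.
(Using S → S S with an S → ε child anywhere only adds levels, so it cannot give a shallower tree.)
Depth = 5.

Final answer: 5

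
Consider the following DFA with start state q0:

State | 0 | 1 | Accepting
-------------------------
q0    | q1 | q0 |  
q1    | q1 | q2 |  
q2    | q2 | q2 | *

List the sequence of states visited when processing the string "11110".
q0 → q0 → q0 → q0 → q0 → q1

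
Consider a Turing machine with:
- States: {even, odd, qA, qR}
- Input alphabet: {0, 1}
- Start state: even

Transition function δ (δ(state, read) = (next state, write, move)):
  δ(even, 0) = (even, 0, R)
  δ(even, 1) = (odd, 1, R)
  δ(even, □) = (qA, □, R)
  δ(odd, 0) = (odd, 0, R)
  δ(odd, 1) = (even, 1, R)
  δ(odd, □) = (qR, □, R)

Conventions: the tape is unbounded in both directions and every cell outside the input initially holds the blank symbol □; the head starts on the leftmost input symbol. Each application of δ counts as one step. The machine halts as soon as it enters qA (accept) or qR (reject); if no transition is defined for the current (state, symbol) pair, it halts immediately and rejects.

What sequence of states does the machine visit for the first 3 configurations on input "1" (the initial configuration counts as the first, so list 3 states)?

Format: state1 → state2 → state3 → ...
Step 0: [even]1 (head at position 0)
Step 1: δ(even, 1) = (odd, 1, R)  ⊢  1[odd]□ (head at position 1)
Step 2: δ(odd, □) = (qR, □, R)  ⊢  1□[qR]□ (head at position 2)
Reading off the states of these 3 configurations: even → odd → qR

Final answer: even → odd → qR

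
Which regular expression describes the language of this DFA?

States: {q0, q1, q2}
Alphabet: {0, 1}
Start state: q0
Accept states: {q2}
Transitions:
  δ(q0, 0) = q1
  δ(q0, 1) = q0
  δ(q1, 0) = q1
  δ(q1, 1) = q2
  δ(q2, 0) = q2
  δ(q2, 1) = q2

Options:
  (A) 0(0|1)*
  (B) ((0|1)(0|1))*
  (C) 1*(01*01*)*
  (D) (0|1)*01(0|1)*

Testing sample strings against the DFA:
  '1011' -> accepted
  '01' -> accepted
  '0011' -> accepted
  '01110' -> accepted
Checking each option for a counterexample:
  (A) 0(0|1)*: '0' is rejected by the DFA but matches the regex → eliminated
  (B) ((0|1)(0|1))*: ε is rejected by the DFA but matches the regex → eliminated
  (C) 1*(01*01*)*: ε is rejected by the DFA but matches the regex → eliminated
  (D) (0|1)*01(0|1)*: agrees with the DFA on all strings of length ≤ 4
Only (D) (0|1)*01(0|1)* is consistent with the DFA.

Final answer: (D) (0|1)*01(0|1)*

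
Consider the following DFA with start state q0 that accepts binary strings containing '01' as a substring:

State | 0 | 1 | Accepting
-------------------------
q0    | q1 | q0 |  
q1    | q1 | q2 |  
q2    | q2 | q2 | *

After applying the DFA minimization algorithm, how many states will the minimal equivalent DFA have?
All 3 states are reachable from q0, so none can be removed as unreachable.
Table-filling: first mark every (accepting, non-accepting) pair as distinguishable (accepting: {q2}; non-accepting: {q0, q1}).
Round 1: (q0, q1) on '1' go to q0 and q2, already distinguishable → mark.
Every pair of states is distinguishable, so the DFA is already minimal.
Equivalence classes: {q0}, {q1}, {q2} → 3 states.

Final answer: 3 states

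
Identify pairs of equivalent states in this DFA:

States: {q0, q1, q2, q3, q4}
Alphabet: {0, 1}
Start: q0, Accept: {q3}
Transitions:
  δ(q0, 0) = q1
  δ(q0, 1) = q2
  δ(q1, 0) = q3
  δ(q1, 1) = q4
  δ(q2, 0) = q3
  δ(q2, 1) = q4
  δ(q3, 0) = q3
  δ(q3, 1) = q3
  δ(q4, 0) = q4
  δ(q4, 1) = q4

Using the table-filling algorithm:
Round 0 – mark pairs where exactly one state is accepting: (q0,q3), (q1,q3), (q2,q3), (q3,q4)
Round 1 – newly marked: (q0,q1) [on 0: q1 vs q3, already marked]; (q0,q2) [on 0: q1 vs q3, already marked]; (q1,q4) [on 0: q3 vs q4, already marked]; (q2,q4) [on 0: q3 vs q4, already marked]
Round 2 – newly marked: (q0,q4) [on 0: q1 vs q4, already marked]
No further pairs can be marked.
(q1, q2) unmarked: δ(q1,0)=q3, δ(q2,0)=q3; δ(q1,1)=q4, δ(q2,1)=q4 → equivalent
Equivalent pairs: (q1, q2)

Final answer: Equivalent pairs: (q1, q2)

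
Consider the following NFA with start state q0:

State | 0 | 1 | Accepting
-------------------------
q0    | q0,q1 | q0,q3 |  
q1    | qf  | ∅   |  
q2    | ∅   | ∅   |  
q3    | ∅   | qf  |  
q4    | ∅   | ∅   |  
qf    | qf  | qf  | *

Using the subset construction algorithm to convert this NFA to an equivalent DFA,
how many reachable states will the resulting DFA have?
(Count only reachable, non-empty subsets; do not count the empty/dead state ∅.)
Start subset: {q0}
{q0}: on 0 → {q0, q1}, on 1 → {q0, q3}
{q0, q1}: on 0 → {q0, q1, qf}, on 1 → {q0, q3}
{q0, q3}: on 0 → {q0, q1}, on 1 → {q0, q3, qf}
{q0, q1, qf}: on 0 → {q0, q1, qf}, on 1 → {q0, q3, qf}
{q0, q3, qf}: on 0 → {q0, q1, qf}, on 1 → {q0, q3, qf}
Reachable non-empty subsets: {q0}, {q0, q1}, {q0, q3}, {q0, q1, qf}, {q0, q3, qf} — 5 in total.

Final answer: 5 states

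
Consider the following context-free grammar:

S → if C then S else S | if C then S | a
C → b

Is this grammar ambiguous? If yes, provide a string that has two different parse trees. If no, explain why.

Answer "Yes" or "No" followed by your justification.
The 'dangling else' can attach to either if. Two leftmost derivations of  if b then if b then a else a:
  (1) S ⇒ if C then S else S ⇒ if b then S else S ⇒ if b then if C then S else S ⇒ if b then if b then S else S ⇒ if b then if b then a else S ⇒ if b then if b then a else a   (else belongs to the outer if)
  (2) S ⇒ if C then S ⇒ if b then S ⇒ if b then if C then S else S ⇒ if b then if b then S else S ⇒ if b then if b then a else S ⇒ if b then if b then a else a   (else belongs to the inner if)
Two distinct parse trees for the same string, so the grammar is ambiguous.

Final answer: Yes - the string 'if b then if b then a else a' has two distinct leftmost derivations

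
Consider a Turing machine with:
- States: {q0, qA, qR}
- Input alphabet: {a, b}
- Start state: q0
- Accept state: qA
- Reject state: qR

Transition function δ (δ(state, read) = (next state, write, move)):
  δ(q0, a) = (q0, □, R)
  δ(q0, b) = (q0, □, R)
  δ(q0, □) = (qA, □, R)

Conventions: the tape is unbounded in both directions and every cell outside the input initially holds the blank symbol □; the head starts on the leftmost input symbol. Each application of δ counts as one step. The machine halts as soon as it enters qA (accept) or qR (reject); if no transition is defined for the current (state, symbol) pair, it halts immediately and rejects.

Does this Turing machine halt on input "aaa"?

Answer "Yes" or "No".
Step 0: [q0]aaa (head at position 0)
Step 1: δ(q0, a) = (q0, □, R)  ⊢  □[q0]aa (head at position 1)
Step 2: δ(q0, a) = (q0, □, R)  ⊢  □□[q0]a (head at position 2)
Step 3: δ(q0, a) = (q0, □, R)  ⊢  □□□[q0]□ (head at position 3)
Step 4: δ(q0, □) = (qA, □, R)  ⊢  □□□□[qA]□ (head at position 4)
The machine is in qA, so it halts and accepts.
It halts after 4 steps.

Final answer: Yes - halts after 4 steps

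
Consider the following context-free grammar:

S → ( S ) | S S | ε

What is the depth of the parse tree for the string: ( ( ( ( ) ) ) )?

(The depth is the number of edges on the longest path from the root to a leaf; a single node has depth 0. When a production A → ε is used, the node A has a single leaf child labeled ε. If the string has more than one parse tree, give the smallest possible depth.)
The string is 4 nested pairs. The shallowest parse tree applies S → ( S ) 4 times (one node per nested pair, each a child of the previous) and then S → ε in the middle.
S nodes at depths 0..4, ε leaf at depth 5; parentheses leaves are at depths 1..4.
(Using S → S S with an S → ε child anywhere only adds levels, so it cannot give a shallower tree.)
Depth = 5.

Final answer: 5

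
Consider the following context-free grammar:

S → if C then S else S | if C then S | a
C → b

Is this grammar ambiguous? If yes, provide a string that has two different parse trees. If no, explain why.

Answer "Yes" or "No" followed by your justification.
The 'dangling else' can attach to either if. Two leftmost derivations of  if b then if b then a else a:
  (1) S ⇒ if C then S else S ⇒ if b then S else S ⇒ if b then if C then S else S ⇒ if b then if b then S else S ⇒ if b then if b then a else S ⇒ if b then if b then a else a   (else belongs to the outer if)
  (2) S ⇒ if C then S ⇒ if b then S ⇒ if b then if C then S else S ⇒ if b then if b then S else S ⇒ if b then if b then a else S ⇒ if b then if b then a else a   (else belongs to the inner if)
Two distinct parse trees for the same string, so the grammar is ambiguous.

Final answer: Yes - the string 'if b then if b then a else a' has two distinct leftmost derivations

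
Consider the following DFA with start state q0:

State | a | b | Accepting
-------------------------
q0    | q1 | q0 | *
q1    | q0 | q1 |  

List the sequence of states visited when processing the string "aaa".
q0 → q1 → q0 → q1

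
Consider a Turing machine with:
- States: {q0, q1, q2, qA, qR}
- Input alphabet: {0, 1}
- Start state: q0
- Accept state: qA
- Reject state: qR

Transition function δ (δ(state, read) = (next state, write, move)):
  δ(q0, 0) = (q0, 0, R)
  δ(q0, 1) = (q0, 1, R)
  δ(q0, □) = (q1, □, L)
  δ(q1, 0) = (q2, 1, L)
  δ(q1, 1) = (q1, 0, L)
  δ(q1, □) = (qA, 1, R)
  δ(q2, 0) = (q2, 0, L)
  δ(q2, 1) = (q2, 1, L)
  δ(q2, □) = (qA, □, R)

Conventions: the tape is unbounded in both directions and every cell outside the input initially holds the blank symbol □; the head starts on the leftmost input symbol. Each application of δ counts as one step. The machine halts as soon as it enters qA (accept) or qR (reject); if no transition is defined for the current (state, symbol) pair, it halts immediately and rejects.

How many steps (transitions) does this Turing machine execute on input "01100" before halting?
Step 0: [q0]01100 (head at position 0)
Step 1: δ(q0, 0) = (q0, 0, R)  ⊢  0[q0]1100 (head at position 1)
Step 2: δ(q0, 1) = (q0, 1, R)  ⊢  01[q0]100 (head at position 2)
Step 3: δ(q0, 1) = (q0, 1, R)  ⊢  011[q0]00 (head at position 3)
Step 4: δ(q0, 0) = (q0, 0, R)  ⊢  0110[q0]0 (head at position 4)
Step 5: δ(q0, 0) = (q0, 0, R)  ⊢  01100[q0]□ (head at position 5)
Step 6: δ(q0, □) = (q1, □, L)  ⊢  0110[q1]0□ (head at position 4)
Step 7: δ(q1, 0) = (q2, 1, L)  ⊢  011[q2]01□ (head at position 3)
Step 8: δ(q2, 0) = (q2, 0, L)  ⊢  01[q2]101□ (head at position 2)
Step 9: δ(q2, 1) = (q2, 1, L)  ⊢  0[q2]1101□ (head at position 1)
Step 10: δ(q2, 1) = (q2, 1, L)  ⊢  [q2]01101□ (head at position 0)
Step 11: δ(q2, 0) = (q2, 0, L)  ⊢  [q2]□01101□ (head at position -1)
Step 12: δ(q2, □) = (qA, □, R)  ⊢  □[qA]01101□ (head at position 0)
The machine is in qA, so it halts and accepts.
Number of transitions executed: 12.

Final answer: 12 steps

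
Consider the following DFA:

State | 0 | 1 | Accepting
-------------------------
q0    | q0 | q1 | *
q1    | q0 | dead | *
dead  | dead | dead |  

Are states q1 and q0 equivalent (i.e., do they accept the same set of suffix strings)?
Try the suffix "1".
From q1: q1 → dead — not accepting.
From q0: q0 → q1 — accepting.
The two states disagree on this suffix, so they are not equivalent.

Final answer: No. Distinguishing string: "1" - accepted from q0 but not from q1.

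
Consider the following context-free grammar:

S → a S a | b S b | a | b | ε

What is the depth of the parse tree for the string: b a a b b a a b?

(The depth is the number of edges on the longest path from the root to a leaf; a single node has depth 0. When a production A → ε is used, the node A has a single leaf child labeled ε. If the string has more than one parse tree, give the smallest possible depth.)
The string has even length 8, so its (unique) parse tree peels off matching outer symbols: S → b S b, S → a S a, S → a S a, S → b S b, and finally S → ε for the empty middle.
The S nodes are at depths 0..4; the ε leaf under the innermost S is at depth 5 (terminal leaves are at depths 1..4).
Depth = 5.

Final answer: 5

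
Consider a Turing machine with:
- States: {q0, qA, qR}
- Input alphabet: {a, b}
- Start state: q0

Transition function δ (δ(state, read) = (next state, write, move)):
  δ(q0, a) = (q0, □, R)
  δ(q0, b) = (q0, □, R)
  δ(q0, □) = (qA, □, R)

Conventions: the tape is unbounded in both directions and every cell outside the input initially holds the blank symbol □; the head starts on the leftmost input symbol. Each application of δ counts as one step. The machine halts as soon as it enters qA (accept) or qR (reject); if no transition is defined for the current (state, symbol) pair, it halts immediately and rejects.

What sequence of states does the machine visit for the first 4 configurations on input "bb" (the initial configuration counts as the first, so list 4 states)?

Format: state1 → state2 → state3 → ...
Step 0: [q0]bb (head at position 0)
Step 1: δ(q0, b) = (q0, □, R)  ⊢  □[q0]b (head at position 1)
Step 2: δ(q0, b) = (q0, □, R)  ⊢  □□[q0]□ (head at position 2)
Step 3: δ(q0, □) = (qA, □, R)  ⊢  □□□[qA]□ (head at position 3)
Reading off the states of these 4 configurations: q0 → q0 → q0 → qA

Final answer: q0 → q0 → q0 → qA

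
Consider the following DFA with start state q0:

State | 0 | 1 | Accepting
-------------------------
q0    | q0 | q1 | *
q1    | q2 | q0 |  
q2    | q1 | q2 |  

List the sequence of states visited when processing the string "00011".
q0 → q0 → q0 → q0 → q1 → q0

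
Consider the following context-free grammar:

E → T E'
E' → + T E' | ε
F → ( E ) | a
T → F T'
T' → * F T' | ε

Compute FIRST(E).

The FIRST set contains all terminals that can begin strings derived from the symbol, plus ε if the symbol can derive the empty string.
FIRST(F): F → ( E ) contributes '(' and F → a contributes 'a', so FIRST(F) = {(, a}. F is not nullable.
FIRST(T): T → F T' begins with F, and F is not nullable, so FIRST(T) = FIRST(F) = {(, a}.
FIRST(E): E → T E' begins with T, and T is not nullable, so FIRST(E) = FIRST(T) = {(, a}.

Final answer: {(, a}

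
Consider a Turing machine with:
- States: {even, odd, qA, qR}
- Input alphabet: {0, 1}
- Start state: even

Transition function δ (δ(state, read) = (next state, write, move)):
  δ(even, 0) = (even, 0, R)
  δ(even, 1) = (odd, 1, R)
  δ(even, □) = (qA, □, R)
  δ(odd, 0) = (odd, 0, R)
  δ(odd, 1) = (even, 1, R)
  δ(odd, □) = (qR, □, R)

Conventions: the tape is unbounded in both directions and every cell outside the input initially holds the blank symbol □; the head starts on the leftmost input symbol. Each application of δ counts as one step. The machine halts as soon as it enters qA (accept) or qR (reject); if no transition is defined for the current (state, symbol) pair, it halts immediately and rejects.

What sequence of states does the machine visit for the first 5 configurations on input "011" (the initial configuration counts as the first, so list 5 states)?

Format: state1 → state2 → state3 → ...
Step 0: [even]011 (head at position 0)
Step 1: δ(even, 0) = (even, 0, R)  ⊢  0[even]11 (head at position 1)
Step 2: δ(even, 1) = (odd, 1, R)  ⊢  01[odd]1 (head at position 2)
Step 3: δ(odd, 1) = (even, 1, R)  ⊢  011[even]□ (head at position 3)
Step 4: δ(even, □) = (qA, □, R)  ⊢  011□[qA]□ (head at position 4)
Reading off the states of these 5 configurations: even → even → odd → even → qA

Final answer: even → even → odd → even → qA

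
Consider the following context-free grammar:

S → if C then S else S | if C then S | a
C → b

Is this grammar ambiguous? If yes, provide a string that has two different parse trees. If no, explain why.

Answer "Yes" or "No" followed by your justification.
The 'dangling else' can attach to either if. Two leftmost derivations of  if b then if b then a else a:
  (1) S ⇒ if C then S else S ⇒ if b then S else S ⇒ if b then if C then S else S ⇒ if b then if b then S else S ⇒ if b then if b then a else S ⇒ if b then if b then a else a   (else belongs to the outer if)
  (2) S ⇒ if C then S ⇒ if b then S ⇒ if b then if C then S else S ⇒ if b then if b then S else S ⇒ if b then if b then a else S ⇒ if b then if b then a else a   (else belongs to the inner if)
Two distinct parse trees for the same string, so the grammar is ambiguous.

Final answer: Yes - the string 'if b then if b then a else a' has two distinct leftmost derivations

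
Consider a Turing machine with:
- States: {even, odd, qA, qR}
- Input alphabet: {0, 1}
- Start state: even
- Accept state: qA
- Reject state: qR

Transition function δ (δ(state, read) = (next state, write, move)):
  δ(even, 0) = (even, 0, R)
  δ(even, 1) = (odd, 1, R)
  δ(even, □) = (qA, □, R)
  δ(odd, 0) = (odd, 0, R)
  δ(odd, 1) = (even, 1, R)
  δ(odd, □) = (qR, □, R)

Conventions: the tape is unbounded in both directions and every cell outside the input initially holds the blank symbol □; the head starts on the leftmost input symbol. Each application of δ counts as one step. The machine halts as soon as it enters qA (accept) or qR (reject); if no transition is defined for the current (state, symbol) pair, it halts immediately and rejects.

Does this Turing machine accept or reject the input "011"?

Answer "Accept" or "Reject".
Step 0: [even]011 (head at position 0)
Step 1: δ(even, 0) = (even, 0, R)  ⊢  0[even]11 (head at position 1)
Step 2: δ(even, 1) = (odd, 1, R)  ⊢  01[odd]1 (head at position 2)
Step 3: δ(odd, 1) = (even, 1, R)  ⊢  011[even]□ (head at position 3)
Step 4: δ(even, □) = (qA, □, R)  ⊢  011□[qA]□ (head at position 4)
The machine is in qA, so it halts and accepts.

Final answer: Accept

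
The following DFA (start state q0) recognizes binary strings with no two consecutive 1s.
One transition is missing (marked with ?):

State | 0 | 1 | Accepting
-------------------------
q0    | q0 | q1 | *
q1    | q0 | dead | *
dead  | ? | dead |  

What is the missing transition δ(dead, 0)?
dead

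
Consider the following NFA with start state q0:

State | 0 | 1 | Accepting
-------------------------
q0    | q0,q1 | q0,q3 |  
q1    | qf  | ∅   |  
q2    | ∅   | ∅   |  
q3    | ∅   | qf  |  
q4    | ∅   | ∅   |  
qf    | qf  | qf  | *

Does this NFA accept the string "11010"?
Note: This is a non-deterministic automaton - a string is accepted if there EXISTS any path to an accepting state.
Track the set of states the NFA could be in: start {q0}
Read '1': {q0} → {q0, q3}
Read '1': {q0, q3} → {q0, q3, qf}
Read '0': {q0, q3, qf} → {q0, q1, qf}
Read '1': {q0, q1, qf} → {q0, q3, qf}
Read '0': {q0, q3, qf} → {q0, q1, qf}
Final set {q0, q1, qf} contains accepting state(s) {qf} → accepted.

Final answer: Yes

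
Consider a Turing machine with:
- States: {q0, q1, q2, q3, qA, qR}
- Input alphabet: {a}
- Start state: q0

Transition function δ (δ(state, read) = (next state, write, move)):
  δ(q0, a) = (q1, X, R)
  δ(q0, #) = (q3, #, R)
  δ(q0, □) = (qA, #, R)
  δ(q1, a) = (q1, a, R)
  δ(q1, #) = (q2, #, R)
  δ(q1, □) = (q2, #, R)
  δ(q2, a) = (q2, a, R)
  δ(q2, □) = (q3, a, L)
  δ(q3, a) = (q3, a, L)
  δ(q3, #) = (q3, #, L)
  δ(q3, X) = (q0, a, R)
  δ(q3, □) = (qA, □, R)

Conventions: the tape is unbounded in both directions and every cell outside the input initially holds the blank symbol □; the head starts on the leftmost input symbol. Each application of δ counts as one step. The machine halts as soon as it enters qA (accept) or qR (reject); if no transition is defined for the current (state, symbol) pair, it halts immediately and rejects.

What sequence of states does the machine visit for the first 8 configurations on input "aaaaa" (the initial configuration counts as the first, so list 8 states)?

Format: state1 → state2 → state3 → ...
Step 0: [q0]aaaaa (head at position 0)
Step 1: δ(q0, a) = (q1, X, R)  ⊢  X[q1]aaaa (head at position 1)
Step 2: δ(q1, a) = (q1, a, R)  ⊢  Xa[q1]aaa (head at position 2)
Step 3: δ(q1, a) = (q1, a, R)  ⊢  Xaa[q1]aa (head at position 3)
Step 4: δ(q1, a) = (q1, a, R)  ⊢  Xaaa[q1]a (head at position 4)
Step 5: δ(q1, a) = (q1, a, R)  ⊢  Xaaaa[q1]□ (head at position 5)
Step 6: δ(q1, □) = (q2, #, R)  ⊢  Xaaaa#[q2]□ (head at position 6)
Step 7: δ(q2, □) = (q3, a, L)  ⊢  Xaaaa[q3]#a (head at position 5)
Reading off the states of these 8 configurations: q0 → q1 → q1 → q1 → q1 → q1 → q2 → q3

Final answer: q0 → q1 → q1 → q1 → q1 → q1 → q2 → q3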